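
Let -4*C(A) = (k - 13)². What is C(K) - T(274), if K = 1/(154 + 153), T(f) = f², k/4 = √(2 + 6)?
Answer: -300601/4 + 52*√2 ≈ -75077.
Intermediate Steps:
k = 8*√2 (k = 4*√(2 + 6) = 4*√8 = 4*(2*√2) = 8*√2 ≈ 11.314)
K = 1/307 ≈ 0.0032573
C(A) = -(-13 + 8*√2)²/4 (C(A) = -(8*√2 - 13)²/4 = -(-13 + 8*√2)²/4)
C(K) - T(274) = (-297/4 + 52*√2) - 1*274² = (-297/4 + 52*√2) - 1*75076 = (-297/4 + 52*√2) - 75076 = -300601/4 + 52*√2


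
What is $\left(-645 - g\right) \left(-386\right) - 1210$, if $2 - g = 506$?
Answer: $53216$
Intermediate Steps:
$g = -504$ ($g = 2 - 506 = -504$)
$\left(-645 - g\right) \left(-386\right) - 1210 = \left(-645 - -504\right) \left(-386\right) - 1210 = \left(-645 + 504\right) \left(-386\right) - 1210 = \left(-141\right) \left(-386\right) - 1210 = 54426 - 1210 = 53216$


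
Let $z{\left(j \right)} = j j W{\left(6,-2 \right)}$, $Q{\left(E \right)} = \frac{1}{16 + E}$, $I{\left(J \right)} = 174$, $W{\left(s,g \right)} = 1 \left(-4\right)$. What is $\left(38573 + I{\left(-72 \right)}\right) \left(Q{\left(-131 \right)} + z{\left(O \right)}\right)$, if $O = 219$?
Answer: $- \frac{854838677567}{115} \approx -7.4334 \cdot 10^{9}$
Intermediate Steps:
$W{\left(s,g \right)} = -4$
$z{\left(j \right)} = - 4 j^{2}$ ($z{\left(j \right)} = j j \left(-4\right) = j^{2} \left(-4\right) = - 4 j^{2}$)
$\left(38573 + I{\left(-72 \right)}\right) \left(Q{\left(-131 \right)} + z{\left(O \right)}\right) = \left(38573 + 174\right) \left(\frac{1}{16 - 131} - 4 \cdot 219^{2}\right) = 38747 \left(\frac{1}{-115} - 191844\right) = 38747 \left(- \frac{1}{115} - 191844\right) = 38747 \left(- \frac{22062061}{115}\right) = - \frac{854838677567}{115}$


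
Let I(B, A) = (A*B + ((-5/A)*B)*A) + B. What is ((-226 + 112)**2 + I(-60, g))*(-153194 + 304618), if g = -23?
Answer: 2213213184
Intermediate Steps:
I(B, A) = -4*B + A*B (I(B, A) = (A*B + (-5*B/A)*A) + B = (A*B - 5*B) + B = (-5*B + A*B) + B = -4*B + A*B)
((-226 + 112)**2 + I(-60, g))*(-153194 + 304618) = ((-226 + 112)**2 - 60*(-4 - 23))*(-153194 + 304618) = ((-114)**2 - 60*(-27))*151424 = (12996 + 1620)*151424 = 14616*151424 = 2213213184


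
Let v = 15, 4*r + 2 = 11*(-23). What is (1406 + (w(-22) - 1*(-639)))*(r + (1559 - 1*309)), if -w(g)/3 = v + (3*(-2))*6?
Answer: 2500615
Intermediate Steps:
r = -255/4 (r = -1/2 + (11*(-23))/4 = -1/2 + (1/4)*(-253) = -1/2 - 253/4 = -255/4 ≈ -63.750)
w(g) = 63 (w(g) = -3*(15 + (3*(-2))*6) = -3*(15 - 6*6) = -3*(15 - 36) = -3*(-21) = 63)
(1406 + (w(-22) - 1*(-639)))*(r + (1559 - 1*309)) = (1406 + (63 - 1*(-639)))*(-255/4 + (1559 - 1*309)) = (1406 + (63 + 639))*(-255/4 + (1559 - 309)) = (1406 + 702)*(-255/4 + 1250) = 2108*(4745/4) = 2500615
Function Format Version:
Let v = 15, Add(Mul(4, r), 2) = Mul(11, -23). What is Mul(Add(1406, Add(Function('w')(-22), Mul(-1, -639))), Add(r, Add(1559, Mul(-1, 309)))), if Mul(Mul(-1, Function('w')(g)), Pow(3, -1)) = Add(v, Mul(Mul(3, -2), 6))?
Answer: 2500615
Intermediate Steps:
r = Rational(-255, 4) (r = Add(Rational(-1, 2), Mul(Rational(1, 4), Mul(11, -23))) = Add(Rational(-1, 2), Mul(Rational(1, 4), -253)) = Add(Rational(-1, 2), Rational(-253, 4)) = Rational(-255, 4) ≈ -63.750)
Function('w')(g) = 63 (Function('w')(g) = Mul(-3, Add(15, Mul(Mul(3, -2), 6))) = Mul(-3, Add(15, Mul(-6, 6))) = Mul(-3, Add(15, -36)) = Mul(-3, -21) = 63)
Mul(Add(1406, Add(Function('w')(-22), Mul(-1, -639))), Add(r, Add(1559, Mul(-1, 309)))) = Mul(Add(1406, Add(63, Mul(-1, -639))), Add(Rational(-255, 4), Add(1559, Mul(-1, 309)))) = Mul(Add(1406, Add(63, 639)), Add(Rational(-255, 4), Add(1559, -309))) = Mul(Add(1406, 702), Add(Rational(-255, 4), 1250)) = Mul(2108, Rational(4745, 4)) = 2500615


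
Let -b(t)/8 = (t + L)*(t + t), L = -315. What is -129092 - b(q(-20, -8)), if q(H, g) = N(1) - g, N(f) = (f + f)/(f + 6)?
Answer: -8317924/49 ≈ -1.6975e+5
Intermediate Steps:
N(f) = 2*f/(6 + f) (N(f) = (2*f)/(6 + f) = 2*f/(6 + f))
q(H, g) = 2/7 - g (q(H, g) = 2*1/(6 + 1) - g = 2*1/7 - g = 2*1*(⅐) - g = 2/7 - g)
b(t) = -16*t*(-315 + t) (b(t) = -8*(t - 315)*(t + t) = -8*(-315 + t)*2*t = -16*t*(-315 + t))
-129092 - b(q(-20, -8)) = -129092 - 16*(2/7 - 1*(-8))*(315 - (2/7 - 1*(-8))) = -129092 - 16*(2/7 + 8)*(315 - (2/7 + 8)) = -129092 - 16*58*(315 - 1*58/7)/7 = -129092 - 16*58*(315 - 58/7)/7 = -129092 - 16*58*2147/(7*7) = -129092 - 1*1992416/49 = -129092 - 1992416/49 = -8317924/49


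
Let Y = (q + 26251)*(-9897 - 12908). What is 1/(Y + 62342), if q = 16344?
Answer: -1/971316633 ≈ -1.0295e-9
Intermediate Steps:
Y = -971378975 (Y = (16344 + 26251)*(-9897 - 12908) = 42595*(-22805) = -971378975)
1/(Y + 62342) = 1/(-971378975 + 62342) = 1/(-971316633) = -1/971316633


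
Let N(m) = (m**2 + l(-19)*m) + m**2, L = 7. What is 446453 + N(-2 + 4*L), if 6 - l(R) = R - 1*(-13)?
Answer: 448117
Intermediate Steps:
l(R) = -7 - R (l(R) = 6 - (R - 1*(-13)) = 6 - (R + 13) = 6 - (13 + R) = 6 + (-13 - R) = -7 - R)
N(m) = 2*m**2 + 12*m (N(m) = (m**2 + (-7 - 1*(-19))*m) + m**2 = (m**2 + (-7 + 19)*m) + m**2 = (m**2 + 12*m) + m**2 = 2*m**2 + 12*m)
446453 + N(-2 + 4*L) = 446453 + 2*(-2 + 4*7)*(6 + (-2 + 4*7)) = 446453 + 2*(-2 + 28)*(6 + (-2 + 28)) = 446453 + 2*26*(6 + 26) = 446453 + 2*26*32 = 446453 + 1664 = 448117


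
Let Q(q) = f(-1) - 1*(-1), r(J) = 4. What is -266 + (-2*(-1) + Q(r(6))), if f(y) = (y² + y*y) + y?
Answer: -262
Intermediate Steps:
f(y) = y + 2*y² (f(y) = (y² + y²) + y = 2*y² + y = y + 2*y²)
Q(q) = 2 (Q(q) = -(1 + 2*(-1)) - 1*(-1) = -(1 - 2) + 1 = -1*(-1) + 1 = 1 + 1 = 2)
-266 + (-2*(-1) + Q(r(6))) = -266 + (-2*(-1) + 2) = -266 + (-1*(-2) + 2) = -266 + (2 + 2) = -266 + 4 = -262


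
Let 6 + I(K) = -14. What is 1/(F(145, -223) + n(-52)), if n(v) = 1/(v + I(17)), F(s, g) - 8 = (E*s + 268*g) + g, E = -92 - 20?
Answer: -72/5487769 ≈ -1.3120e-5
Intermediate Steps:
E = -112
I(K) = -20 (I(K) = -6 - 14 = -20)
F(s, g) = 8 - 112*s + 269*g (F(s, g) = 8 + ((-112*s + 268*g) + g) = 8 + (-112*s + 269*g) = 8 - 112*s + 269*g)
n(v) = 1/(-20 + v) (n(v) = 1/(v - 20) = 1/(-20 + v))
1/(F(145, -223) + n(-52)) = 1/((8 - 112*145 + 269*(-223)) + 1/(-20 - 52)) = 1/((8 - 16240 - 59987) + 1/(-72)) = 1/(-76219 - 1/72) = 1/(-5487769/72) = -72/5487769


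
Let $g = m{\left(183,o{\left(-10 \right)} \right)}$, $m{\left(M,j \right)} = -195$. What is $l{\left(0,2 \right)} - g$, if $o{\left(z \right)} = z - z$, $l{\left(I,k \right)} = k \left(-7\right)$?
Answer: $181$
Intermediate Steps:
$l{\left(I,k \right)} = - 7 k$
$o{\left(z \right)} = 0$
$g = -195$
$l{\left(0,2 \right)} - g = \left(-7\right) 2 - -195 = -14 + 195 = 181$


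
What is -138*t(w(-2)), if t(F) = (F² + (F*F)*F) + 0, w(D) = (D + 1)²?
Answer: -276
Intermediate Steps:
w(D) = (1 + D)²
t(F) = F² + F³ (t(F) = (F² + F²*F) + 0 = (F² + F³) + 0 = F² + F³)
-138*t(w(-2)) = -138*((1 - 2)²)²*(1 + (1 - 2)²) = -138*((-1)²)²*(1 + (-1)²) = -138*1²*(1 + 1) = -138*2 = -276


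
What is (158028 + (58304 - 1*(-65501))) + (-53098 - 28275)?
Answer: 200460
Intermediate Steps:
(158028 + (58304 - 1*(-65501))) + (-53098 - 28275) = (158028 + (58304 + 65501)) - 81373 = (158028 + 123805) - 81373 = 281833 - 81373 = 200460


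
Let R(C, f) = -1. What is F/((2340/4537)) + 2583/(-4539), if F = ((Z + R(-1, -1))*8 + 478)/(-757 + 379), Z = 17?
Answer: -63095477/17157420 ≈ -3.6774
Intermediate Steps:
F = -101/63 (F = ((17 - 1)*8 + 478)/(-757 + 379) = (16*8 + 478)/(-378) = (128 + 478)*(-1/378) = 606*(-1/378) = -101/63 ≈ -1.6032)
F/((2340/4537)) + 2583/(-4539) = -101/(63*(2340/4537)) + 2583/(-4539) = -101/(63*(2340*(1/4537))) + 2583*(-1/4539) = -101/(63*180/349) - 861/1513 = -101/63*349/180 - 861/1513 = -35249/11340 - 861/1513 = -63095477/17157420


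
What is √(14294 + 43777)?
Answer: √58071 ≈ 240.98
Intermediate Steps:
√(14294 + 43777) = √58071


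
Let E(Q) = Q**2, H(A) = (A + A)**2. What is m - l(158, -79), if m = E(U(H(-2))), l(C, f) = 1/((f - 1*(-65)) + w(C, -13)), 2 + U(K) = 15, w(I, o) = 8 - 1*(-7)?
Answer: 168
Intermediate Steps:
w(I, o) = 15 (w(I, o) = 8 + 7 = 15)
H(A) = 4*A**2 (H(A) = (2*A)**2 = 4*A**2)
U(K) = 13 (U(K) = -2 + 15 = 13)
l(C, f) = 1/(80 + f) (l(C, f) = 1/((f - 1*(-65)) + 15) = 1/((f + 65) + 15) = 1/((65 + f) + 15) = 1/(80 + f))
m = 169 (m = 13**2 = 169)
m - l(158, -79) = 169 - 1/(80 - 79) = 169 - 1/1 = 169 - 1*1 = 169 - 1 = 168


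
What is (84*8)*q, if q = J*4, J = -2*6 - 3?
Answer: -40320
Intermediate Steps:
J = -15 (J = -12 - 3 = -15)
q = -60 (q = -15*4 = -60)
(84*8)*q = (84*8)*(-60) = 672*(-60) = -40320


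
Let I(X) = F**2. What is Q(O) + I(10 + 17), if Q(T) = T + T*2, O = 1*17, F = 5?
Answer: 76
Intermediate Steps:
O = 17
I(X) = 25 (I(X) = 5**2 = 25)
Q(T) = 3*T (Q(T) = T + 2*T = 3*T)
Q(O) + I(10 + 17) = 3*17 + 25 = 51 + 25 = 76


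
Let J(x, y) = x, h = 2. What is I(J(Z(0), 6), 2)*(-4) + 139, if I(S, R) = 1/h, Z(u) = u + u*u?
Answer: 137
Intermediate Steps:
Z(u) = u + u**2
I(S, R) = 1/2
I(J(Z(0), 6), 2)*(-4) + 139 = (1/2)*(-4) + 139 = -2 + 139 = 137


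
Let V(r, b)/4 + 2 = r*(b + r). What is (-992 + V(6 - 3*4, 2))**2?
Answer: 817216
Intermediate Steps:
V(r, b) = -8 + 4*r*(b + r) (V(r, b) = -8 + 4*(r*(b + r)) = -8 + 4*r*(b + r))
(-992 + V(6 - 3*4, 2))**2 = (-992 + (-8 + 4*(6 - 3*4)**2 + 4*2*(6 - 3*4)))**2 = (-992 + (-8 + 4*(6 - 12)**2 + 4*2*(6 - 12)))**2 = (-992 + (-8 + 4*(-6)**2 + 4*2*(-6)))**2 = (-992 + (-8 + 4*36 - 48))**2 = (-992 + (-8 + 144 - 48))**2 = (-992 + 88)**2 = (-904)**2 = 817216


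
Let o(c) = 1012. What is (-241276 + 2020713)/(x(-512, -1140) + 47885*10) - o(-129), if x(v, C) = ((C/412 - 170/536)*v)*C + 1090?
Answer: -9232443153857/9110833260 ≈ -1013.3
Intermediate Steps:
x(v, C) = 1090 + C*v*(-85/268 + C/412) (x(v, C) = ((C*(1/412) - 170*1/536)*v)*C + 1090 = ((C/412 - 85/268)*v)*C + 1090 = ((-85/268 + C/412)*v)*C + 1090 = (v*(-85/268 + C/412))*C + 1090 = C*v*(-85/268 + C/412) + 1090 = 1090 + C*v*(-85/268 + C/412))
(-241276 + 2020713)/(x(-512, -1140) + 47885*10) - o(-129) = (-241276 + 2020713)/((1090 - 85/268*(-1140)*(-512) + (1/412)*(-512)*(-1140)**2) + 47885*10) - 1*1012 = 1779437/((1090 - 12403200/67 + (1/412)*(-512)*1299600) + 478850) - 1012 = 1779437/((1090 - 12403200/67 - 166348800/103) + 478850) - 1012 = 1779437/(-12415377110/6901 + 478850) - 1012 = 1779437/(-9110833260/6901) - 1012 = 1779437*(-6901/9110833260) - 1012 = -12279894737/9110833260 - 1012 = -9232443153857/9110833260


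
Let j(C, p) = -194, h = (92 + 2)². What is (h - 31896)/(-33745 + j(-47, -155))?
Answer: 23060/33939 ≈ 0.67945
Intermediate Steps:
h = 8836 (h = 94² = 8836)
(h - 31896)/(-33745 + j(-47, -155)) = (8836 - 31896)/(-33745 - 194) = -23060/(-33939) = -23060*(-1/33939) = 23060/33939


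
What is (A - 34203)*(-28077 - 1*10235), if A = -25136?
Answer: 2273395768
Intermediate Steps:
(A - 34203)*(-28077 - 1*10235) = (-25136 - 34203)*(-28077 - 1*10235) = -59339*(-28077 - 10235) = -59339*(-38312) = 2273395768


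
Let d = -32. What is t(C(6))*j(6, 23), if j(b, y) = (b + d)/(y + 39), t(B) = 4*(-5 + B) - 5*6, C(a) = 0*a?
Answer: 650/31 ≈ 20.968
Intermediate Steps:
C(a) = 0
t(B) = -50 + 4*B (t(B) = (-20 + 4*B) - 30 = -50 + 4*B)
j(b, y) = (-32 + b)/(39 + y) (j(b, y) = (b - 32)/(y + 39) = (-32 + b)/(39 + y))
t(C(6))*j(6, 23) = (-50 + 4*0)*((-32 + 6)/(39 + 23)) = (-50 + 0)*(-26/62) = -25*(-26)/31 = -50*(-13/31) = 650/31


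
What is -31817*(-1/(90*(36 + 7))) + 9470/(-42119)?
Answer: 1303451323/163000530 ≈ 7.9966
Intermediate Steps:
-31817*(-1/(90*(36 + 7))) + 9470/(-42119) = -31817/((-90*43)) + 9470*(-1/42119) = -31817/(-3870) - 9470/42119 = -31817*(-1/3870) - 9470/42119 = 31817/3870 - 9470/42119 = 1303451323/163000530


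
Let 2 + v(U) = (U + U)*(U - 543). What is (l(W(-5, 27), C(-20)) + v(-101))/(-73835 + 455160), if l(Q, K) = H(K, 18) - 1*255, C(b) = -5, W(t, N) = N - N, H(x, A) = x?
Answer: 129826/381325 ≈ 0.34046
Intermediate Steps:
W(t, N) = 0
v(U) = -2 + 2*U*(-543 + U) (v(U) = -2 + (U + U)*(U - 543) = -2 + (2*U)*(-543 + U) = -2 + 2*U*(-543 + U))
l(Q, K) = -255 + K (l(Q, K) = K - 1*255 = K - 255 = -255 + K)
(l(W(-5, 27), C(-20)) + v(-101))/(-73835 + 455160) = ((-255 - 5) + (-2 - 1086*(-101) + 2*(-101)²))/(-73835 + 455160) = (-260 + (-2 + 109686 + 2*10201))/381325 = (-260 + (-2 + 109686 + 20402))*(1/381325) = (-260 + 130086)*(1/381325) = 129826*(1/381325) = 129826/381325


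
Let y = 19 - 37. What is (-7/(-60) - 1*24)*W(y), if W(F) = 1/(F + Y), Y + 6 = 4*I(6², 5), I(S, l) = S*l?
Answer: -1433/41760 ≈ -0.034315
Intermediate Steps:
y = -18
Y = 714 (Y = -6 + 4*(6²*5) = -6 + 4*(36*5) = -6 + 4*180 = -6 + 720 = 714)
W(F) = 1/(714 + F) (W(F) = 1/(F + 714) = 1/(714 + F))
(-7/(-60) - 1*24)*W(y) = (-7/(-60) - 1*24)/(714 - 18) = (-7*(-1/60) - 24)/696 = (7/60 - 24)*(1/696) = -1433/60*1/696 = -1433/41760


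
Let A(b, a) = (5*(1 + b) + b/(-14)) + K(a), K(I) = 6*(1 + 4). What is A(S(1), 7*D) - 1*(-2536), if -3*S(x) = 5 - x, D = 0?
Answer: 17951/7 ≈ 2564.4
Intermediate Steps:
K(I) = 30 (K(I) = 6*5 = 30)
S(x) = -5/3 + x/3 (S(x) = -(5 - x)/3 = -5/3 + x/3)
A(b, a) = 35 + 69*b/14 (A(b, a) = (5*(1 + b) + b/(-14)) + 30 = ((5 + 5*b) + b*(-1/14)) + 30 = ((5 + 5*b) - b/14) + 30 = (5 + 69*b/14) + 30 = 35 + 69*b/14)
A(S(1), 7*D) - 1*(-2536) = (35 + 69*(-5/3 + (⅓)*1)/14) - 1*(-2536) = (35 + 69*(-5/3 + ⅓)/14) + 2536 = (35 + (69/14)*(-4/3)) + 2536 = (35 - 46/7) + 2536 = 199/7 + 2536 = 17951/7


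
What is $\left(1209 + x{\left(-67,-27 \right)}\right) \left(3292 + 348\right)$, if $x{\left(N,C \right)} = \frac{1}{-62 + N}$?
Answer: $\frac{567694400}{129} \approx 4.4007 \cdot 10^{6}$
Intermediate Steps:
$\left(1209 + x{\left(-67,-27 \right)}\right) \left(3292 + 348\right) = \left(1209 + \frac{1}{-62 - 67}\right) \left(3292 + 348\right) = \left(1209 + \frac{1}{-129}\right) 3640 = \left(1209 - \frac{1}{129}\right) 3640 = \frac{155960}{129} \cdot 3640 = \frac{567694400}{129}$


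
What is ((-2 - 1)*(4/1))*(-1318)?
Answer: 15816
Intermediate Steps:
((-2 - 1)*(4/1))*(-1318) = -12*(-1318) = 15816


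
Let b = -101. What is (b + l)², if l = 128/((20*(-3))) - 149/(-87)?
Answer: 216266436/21025 ≈ 10286.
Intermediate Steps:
l = -61/145 (l = 128/(-60) - 149*(-1/87) = 128*(-1/60) + 149/87 = -32/15 + 149/87 = -61/145 ≈ -0.42069)
(b + l)² = (-101 - 61/145)² = (-14706/145)² = 216266436/21025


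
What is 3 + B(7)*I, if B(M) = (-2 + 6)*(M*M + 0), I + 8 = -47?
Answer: -10777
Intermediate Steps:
I = -55 (I = -8 - 47 = -55)
B(M) = 4*M**2 (B(M) = 4*(M**2 + 0) = 4*M**2)
3 + B(7)*I = 3 + (4*7**2)*(-55) = 3 + (4*49)*(-55) = 3 + 196*(-55) = 3 - 10780 = -10777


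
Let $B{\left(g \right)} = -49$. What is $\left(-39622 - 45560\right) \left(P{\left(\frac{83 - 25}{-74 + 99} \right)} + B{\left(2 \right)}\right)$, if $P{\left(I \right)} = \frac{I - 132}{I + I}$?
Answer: $\frac{190083633}{29} \approx 6.5546 \cdot 10^{6}$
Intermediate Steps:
$P{\left(I \right)} = \frac{-132 + I}{2 I}$ ($P{\left(I \right)} = \frac{I - 132}{2 I} = \left(-132 + I\right) \frac{1}{2 I} = \frac{-132 + I}{2 I}$)
$\left(-39622 - 45560\right) \left(P{\left(\frac{83 - 25}{-74 + 99} \right)} + B{\left(2 \right)}\right) = \left(-39622 - 45560\right) \left(\frac{-132 + \frac{83 - 25}{-74 + 99}}{2 \frac{83 - 25}{-74 + 99}} - 49\right) = - 85182 \left(\frac{-132 + \frac{58}{25}}{2 \cdot \frac{58}{25}} - 49\right) = - 85182 \left(\frac{1}{2} \cdot \frac{25}{58} \left(- \frac{3242}{25}\right) - 49\right) = - 85182 \left(- \frac{1621}{58} - 49\right) = \left(-85182\right) \left(- \frac{4463}{58}\right) = \frac{190083633}{29}$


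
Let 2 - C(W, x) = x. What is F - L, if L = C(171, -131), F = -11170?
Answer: -11303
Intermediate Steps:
C(W, x) = 2 - x
L = 133 (L = 2 - 1*(-131) = 2 + 131 = 133)
F - L = -11170 - 1*133 = -11170 - 133 = -11303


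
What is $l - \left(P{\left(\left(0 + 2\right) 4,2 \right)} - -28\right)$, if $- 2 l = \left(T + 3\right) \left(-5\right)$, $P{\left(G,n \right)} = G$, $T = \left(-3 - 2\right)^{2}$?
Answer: $34$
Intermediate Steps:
$T = 25$ ($T = \left(-5\right)^{2} = 25$)
$l = 70$ ($l = - \frac{\left(25 + 3\right) \left(-5\right)}{2} = - \frac{28 \left(-5\right)}{2} = \left(- \frac{1}{2}\right) \left(-140\right) = 70$)
$l - \left(P{\left(\left(0 + 2\right) 4,2 \right)} - -28\right) = 70 - \left(\left(0 + 2\right) 4 - -28\right) = 70 - \left(2 \cdot 4 + 28\right) = 70 - \left(8 + 28\right) = 70 - 36 = 34$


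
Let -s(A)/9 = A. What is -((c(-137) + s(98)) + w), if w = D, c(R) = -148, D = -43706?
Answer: 44736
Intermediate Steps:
s(A) = -9*A
w = -43706
-((c(-137) + s(98)) + w) = -((-148 - 9*98) - 43706) = -((-148 - 882) - 43706) = -(-1030 - 43706) = -1*(-44736) = 44736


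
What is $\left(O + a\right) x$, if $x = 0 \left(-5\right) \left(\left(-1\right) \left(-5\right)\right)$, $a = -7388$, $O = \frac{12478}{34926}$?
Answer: $0$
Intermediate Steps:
$O = \frac{6239}{17463}$ ($O = 12478 \cdot \frac{1}{34926} = \frac{6239}{17463} \approx 0.35727$)
$x = 0$ ($x = 0 \cdot 5 = 0$)
$\left(O + a\right) x = \left(\frac{6239}{17463} - 7388\right) 0 = \left(- \frac{129010405}{17463}\right) 0 = 0$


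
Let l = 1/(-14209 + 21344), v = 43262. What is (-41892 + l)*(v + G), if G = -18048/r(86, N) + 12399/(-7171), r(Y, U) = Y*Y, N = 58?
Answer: -34287548657111246861/18920848433 ≈ -1.8122e+9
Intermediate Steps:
r(Y, U) = Y²
l = 1/7135 ≈ 0.00014015
G = -55281303/13259179 (G = -18048/(86²) + 12399/(-7171) = -18048/7396 + 12399*(-1/7171) = -18048*1/7396 - 12399/7171 = -4512/1849 - 12399/7171 = -55281303/13259179 ≈ -4.1693)
(-41892 + l)*(v + G) = (-41892 + 1/7135)*(43262 - 55281303/13259179) = -298899419/7135*573563320595/13259179 = -34287548657111246861/18920848433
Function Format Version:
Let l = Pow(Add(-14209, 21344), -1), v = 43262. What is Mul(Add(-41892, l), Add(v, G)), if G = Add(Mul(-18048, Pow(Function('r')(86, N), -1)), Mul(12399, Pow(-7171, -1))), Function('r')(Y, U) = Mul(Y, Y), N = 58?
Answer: Rational(-34287548657111246861, 18920848433) ≈ -1.8122e+9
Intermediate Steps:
Function('r')(Y, U) = Pow(Y, 2)
l = Rational(1, 7135) (l = Pow(7135, -1) = Rational(1, 7135) ≈ 0.00014015)
G = Rational(-55281303, 13259179) (G = Add(Mul(-18048, Pow(Pow(86, 2), -1)), Mul(12399, Pow(-7171, -1))) = Add(Mul(-18048, Pow(7396, -1)), Mul(12399, Rational(-1, 7171))) = Add(Mul(-18048, Rational(1, 7396)), Rational(-12399, 7171)) = Add(Rational(-4512, 1849), Rational(-12399, 7171)) = Rational(-55281303, 13259179) ≈ -4.1693)
Mul(Add(-41892, l), Add(v, G)) = Mul(Add(-41892, Rational(1, 7135)), Add(43262, Rational(-55281303, 13259179))) = Mul(Rational(-298899419, 7135), Rational(573563320595, 13259179)) = Rational(-34287548657111246861, 18920848433)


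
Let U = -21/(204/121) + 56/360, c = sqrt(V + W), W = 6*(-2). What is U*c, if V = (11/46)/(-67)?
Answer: -263473*I*sqrt(2326910)/9430920 ≈ -42.616*I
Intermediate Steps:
W = -12
V = -11/3082 (V = (11*(1/46))*(-1/67) = (11/46)*(-1/67) = -11/3082 ≈ -0.0035691)
c = 7*I*sqrt(2326910)/3082 (c = sqrt(-11/3082 - 12) = sqrt(-36995/3082) = 7*I*sqrt(2326910)/3082 ≈ 3.4646*I)
U = -37639/3060 (U = -21/(204*(1/121)) + 56*(1/360) = -21/204/121 + 7/45 = -21*121/204 + 7/45 = -847/68 + 7/45 = -37639/3060 ≈ -12.300)
U*c = -263473*I*sqrt(2326910)/9430920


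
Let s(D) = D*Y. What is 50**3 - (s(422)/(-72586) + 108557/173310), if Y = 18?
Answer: 786239197122179/6289939830 ≈ 1.2500e+5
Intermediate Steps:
s(D) = 18*D (s(D) = D*18 = 18*D)
50**3 - (s(422)/(-72586) + 108557/173310) = 50**3 - ((18*422)/(-72586) + 108557/173310) = 125000 - (7596*(-1/72586) + 108557*(1/173310)) = 125000 - (-3798/36293 + 108557/173310) = 125000 - 1*3281627821/6289939830 = 125000 - 3281627821/6289939830 = 786239197122179/6289939830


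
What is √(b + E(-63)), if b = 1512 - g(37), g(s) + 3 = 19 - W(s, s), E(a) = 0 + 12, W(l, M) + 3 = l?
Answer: √1542 ≈ 39.268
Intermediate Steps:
W(l, M) = -3 + l
E(a) = 12
g(s) = 19 - s (g(s) = -3 + (19 - (-3 + s)) = -3 + (19 + (3 - s)) = -3 + (22 - s) = 19 - s)
b = 1530 (b = 1512 - (19 - 1*37) = 1512 - (19 - 37) = 1512 - 1*(-18) = 1512 + 18 = 1530)
√(b + E(-63)) = √(1530 + 12) = √1542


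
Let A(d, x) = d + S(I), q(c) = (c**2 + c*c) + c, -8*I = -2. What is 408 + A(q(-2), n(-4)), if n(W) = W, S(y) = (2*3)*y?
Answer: 831/2 ≈ 415.50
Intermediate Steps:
I = 1/4 (I = -1/8*(-2) = 1/4 ≈ 0.25000)
S(y) = 6*y
q(c) = c + 2*c**2 (q(c) = (c**2 + c**2) + c = 2*c**2 + c = c + 2*c**2)
A(d, x) = 3/2 + d (A(d, x) = d + 6*(1/4) = d + 3/2 = 3/2 + d)
408 + A(q(-2), n(-4)) = 408 + (3/2 - 2*(1 + 2*(-2))) = 408 + (3/2 - 2*(1 - 4)) = 408 + (3/2 - 2*(-3)) = 408 + (3/2 + 6) = 408 + 15/2 = 831/2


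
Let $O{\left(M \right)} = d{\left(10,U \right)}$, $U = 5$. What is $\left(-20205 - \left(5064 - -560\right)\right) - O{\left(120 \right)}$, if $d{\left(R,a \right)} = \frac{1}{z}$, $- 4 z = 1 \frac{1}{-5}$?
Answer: $-25849$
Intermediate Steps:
$z = \frac{1}{20}$ ($z = - \frac{1 \frac{1}{-5}}{4} = - \frac{1 \left(- \frac{1}{5}\right)}{4} = \left(- \frac{1}{4}\right) \left(- \frac{1}{5}\right) = \frac{1}{20} \approx 0.05$)
$d{\left(R,a \right)} = 20$ ($d{\left(R,a \right)} = \frac{1}{\frac{1}{20}} = 20$)
$O{\left(M \right)} = 20$
$\left(-20205 - \left(5064 - -560\right)\right) - O{\left(120 \right)} = \left(-20205 - \left(5064 - -560\right)\right) - 20 = \left(-20205 - \left(5064 + 560\right)\right) - 20 = \left(-20205 - 5624\right) - 20 = -25829 - 20 = -25849$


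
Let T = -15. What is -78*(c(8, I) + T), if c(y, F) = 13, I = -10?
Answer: 156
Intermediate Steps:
-78*(c(8, I) + T) = -78*(13 - 15) = -78*(-2) = 156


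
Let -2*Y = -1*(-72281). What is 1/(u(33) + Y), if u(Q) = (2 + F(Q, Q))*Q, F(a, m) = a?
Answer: -2/69971 ≈ -2.8583e-5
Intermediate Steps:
Y = -72281/2 (Y = -(-1)*(-72281)/2 = -½*72281 = -72281/2 ≈ -36141.)
u(Q) = Q*(2 + Q) (u(Q) = (2 + Q)*Q = Q*(2 + Q))
1/(u(33) + Y) = 1/(33*(2 + 33) - 72281/2) = 1/(33*35 - 72281/2) = 1/(1155 - 72281/2) = 1/(-69971/2) = -2/69971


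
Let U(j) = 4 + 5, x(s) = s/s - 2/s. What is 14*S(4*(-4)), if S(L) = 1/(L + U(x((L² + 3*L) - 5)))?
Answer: -2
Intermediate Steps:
x(s) = 1 - 2/s
U(j) = 9
S(L) = 1/(9 + L) (S(L) = 1/(L + 9) = 1/(9 + L))
14*S(4*(-4)) = 14/(9 + 4*(-4)) = 14/(9 - 16) = 14/(-7) = 14*(-⅐) = -2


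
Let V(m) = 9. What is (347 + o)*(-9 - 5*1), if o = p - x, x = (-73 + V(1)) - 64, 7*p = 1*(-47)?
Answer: -6556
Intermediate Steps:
p = -47/7 (p = (1*(-47))/7 = (⅐)*(-47) = -47/7 ≈ -6.7143)
x = -128 (x = (-73 + 9) - 64 = -64 - 64 = -128)
o = 849/7 (o = -47/7 - 1*(-128) = -47/7 + 128 = 849/7 ≈ 121.29)
(347 + o)*(-9 - 5*1) = (347 + 849/7)*(-9 - 5*1) = 3278*(-9 - 5)/7 = (3278/7)*(-14) = -6556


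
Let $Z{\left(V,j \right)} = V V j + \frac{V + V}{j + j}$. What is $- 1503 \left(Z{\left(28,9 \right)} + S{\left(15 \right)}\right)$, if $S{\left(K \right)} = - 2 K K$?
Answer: $-9933494$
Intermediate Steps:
$Z{\left(V,j \right)} = \frac{V}{j} + j V^{2}$ ($Z{\left(V,j \right)} = V^{2} j + \frac{2 V}{2 j} = j V^{2} + 2 V \frac{1}{2 j} = j V^{2} + \frac{V}{j} = \frac{V}{j} + j V^{2}$)
$S{\left(K \right)} = - 2 K^{2}$
$- 1503 \left(Z{\left(28,9 \right)} + S{\left(15 \right)}\right) = - 1503 \left(\left(\frac{28}{9} + 9 \cdot 28^{2}\right) - 2 \cdot 15^{2}\right) = - 1503 \left(\left(28 \cdot \frac{1}{9} + 9 \cdot 784\right) - 450\right) = - 1503 \left(\left(\frac{28}{9} + 7056\right) - 450\right) = - 1503 \left(\frac{63532}{9} - 450\right) = \left(-1503\right) \frac{59482}{9} = -9933494$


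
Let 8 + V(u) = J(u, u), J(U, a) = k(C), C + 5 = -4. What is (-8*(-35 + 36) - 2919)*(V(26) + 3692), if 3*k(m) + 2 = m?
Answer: -32317007/3 ≈ -1.0772e+7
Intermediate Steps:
C = -9 (C = -5 - 4 = -9)
k(m) = -⅔ + m/3
J(U, a) = -11/3 (J(U, a) = -⅔ + (⅓)*(-9) = -⅔ - 3 = -11/3)
V(u) = -35/3 (V(u) = -8 - 11/3 = -35/3)
(-8*(-35 + 36) - 2919)*(V(26) + 3692) = (-8*(-35 + 36) - 2919)*(-35/3 + 3692) = (-8*1 - 2919)*(11041/3) = (-8 - 2919)*(11041/3) = -2927*11041/3 = -32317007/3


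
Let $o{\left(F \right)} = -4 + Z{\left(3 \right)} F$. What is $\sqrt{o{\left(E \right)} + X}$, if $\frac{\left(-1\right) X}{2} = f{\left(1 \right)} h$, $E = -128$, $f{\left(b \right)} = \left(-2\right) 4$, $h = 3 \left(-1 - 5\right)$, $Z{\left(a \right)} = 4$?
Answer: $2 i \sqrt{201} \approx 28.355 i$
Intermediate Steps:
$h = -18$ ($h = 3 \left(-6\right) = -18$)
$f{\left(b \right)} = -8$
$o{\left(F \right)} = -4 + 4 F$
$X = -288$ ($X = - 2 \left(\left(-8\right) \left(-18\right)\right) = \left(-2\right) 144 = -288$)
$\sqrt{o{\left(E \right)} + X} = \sqrt{\left(-4 + 4 \left(-128\right)\right) - 288} = \sqrt{\left(-4 - 512\right) - 288} = \sqrt{-516 - 288} = \sqrt{-804} = 2 i \sqrt{201}$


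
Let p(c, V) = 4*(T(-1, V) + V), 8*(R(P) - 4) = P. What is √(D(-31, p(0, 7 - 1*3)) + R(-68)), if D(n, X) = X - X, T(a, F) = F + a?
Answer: 3*I*√2/2 ≈ 2.1213*I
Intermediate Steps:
R(P) = 4 + P/8
p(c, V) = -4 + 8*V (p(c, V) = 4*((V - 1) + V) = 4*((-1 + V) + V) = 4*(-1 + 2*V) = -4 + 8*V)
D(n, X) = 0
√(D(-31, p(0, 7 - 1*3)) + R(-68)) = √(0 + (4 + (⅛)*(-68))) = √(0 + (4 - 17/2)) = √(0 - 9/2) = √(-9/2) = 3*I*√2/2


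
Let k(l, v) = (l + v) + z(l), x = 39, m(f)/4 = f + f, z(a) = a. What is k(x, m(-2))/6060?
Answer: 31/3030 ≈ 0.010231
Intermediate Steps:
m(f) = 8*f (m(f) = 4*(f + f) = 4*(2*f) = 8*f)
k(l, v) = v + 2*l (k(l, v) = (l + v) + l = v + 2*l)
k(x, m(-2))/6060 = (8*(-2) + 2*39)/6060 = (-16 + 78)*(1/6060) = 62*(1/6060) = 31/3030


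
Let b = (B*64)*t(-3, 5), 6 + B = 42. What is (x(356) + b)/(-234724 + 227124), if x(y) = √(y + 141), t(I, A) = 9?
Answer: -1296/475 - √497/7600 ≈ -2.7314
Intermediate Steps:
B = 36 (B = -6 + 42 = 36)
x(y) = √(141 + y)
b = 20736 (b = (36*64)*9 = 2304*9 = 20736)
(x(356) + b)/(-234724 + 227124) = (√(141 + 356) + 20736)/(-234724 + 227124) = (√497 + 20736)/(-7600) = (20736 + √497)*(-1/7600) = -1296/475 - √497/7600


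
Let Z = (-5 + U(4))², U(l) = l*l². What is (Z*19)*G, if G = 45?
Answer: 2976255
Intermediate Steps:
U(l) = l³
Z = 3481 (Z = (-5 + 4³)² = (-5 + 64)² = 59² = 3481)
(Z*19)*G = (3481*19)*45 = 66139*45 = 2976255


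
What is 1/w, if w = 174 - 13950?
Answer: -1/13776 ≈ -7.2590e-5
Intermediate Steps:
w = -13776
1/w = 1/(-13776) = -1/13776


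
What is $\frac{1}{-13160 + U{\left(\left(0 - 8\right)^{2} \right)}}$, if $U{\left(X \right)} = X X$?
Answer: $- \frac{1}{9064} \approx -0.00011033$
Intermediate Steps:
$U{\left(X \right)} = X^{2}$
$\frac{1}{-13160 + U{\left(\left(0 - 8\right)^{2} \right)}} = \frac{1}{-13160 + \left(\left(0 - 8\right)^{2}\right)^{2}} = \frac{1}{-13160 + \left(\left(-8\right)^{2}\right)^{2}} = \frac{1}{-13160 + 64^{2}} = \frac{1}{-13160 + 4096} = \frac{1}{-9064} = - \frac{1}{9064}$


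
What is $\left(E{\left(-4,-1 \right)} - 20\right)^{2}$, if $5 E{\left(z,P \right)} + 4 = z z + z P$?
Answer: $\frac{7056}{25} \approx 282.24$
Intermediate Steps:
$E{\left(z,P \right)} = - \frac{4}{5} + \frac{z^{2}}{5} + \frac{P z}{5}$ ($E{\left(z,P \right)} = - \frac{4}{5} + \frac{z z + z P}{5} = - \frac{4}{5} + \frac{z^{2} + P z}{5} = - \frac{4}{5} + \left(\frac{z^{2}}{5} + \frac{P z}{5}\right) = - \frac{4}{5} + \frac{z^{2}}{5} + \frac{P z}{5}$)
$\left(E{\left(-4,-1 \right)} - 20\right)^{2} = \left(\left(- \frac{4}{5} + \frac{\left(-4\right)^{2}}{5} + \frac{1}{5} \left(-1\right) \left(-4\right)\right) - 20\right)^{2} = \left(\left(- \frac{4}{5} + \frac{1}{5} \cdot 16 + \frac{4}{5}\right) - 20\right)^{2} = \left(\left(- \frac{4}{5} + \frac{16}{5} + \frac{4}{5}\right) - 20\right)^{2} = \left(\frac{16}{5} - 20\right)^{2} = \left(- \frac{84}{5}\right)^{2} = \frac{7056}{25}$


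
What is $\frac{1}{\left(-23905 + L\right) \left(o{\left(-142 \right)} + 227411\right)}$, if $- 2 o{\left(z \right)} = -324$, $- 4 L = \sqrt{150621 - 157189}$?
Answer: $- \frac{47810}{260092924770083} + \frac{i \sqrt{1642}}{260092924770083} \approx -1.8382 \cdot 10^{-10} + 1.558 \cdot 10^{-13} i$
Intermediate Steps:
$L = - \frac{i \sqrt{1642}}{2}$ ($L = - \frac{\sqrt{150621 - 157189}}{4} = - \frac{\sqrt{-6568}}{4} = - \frac{2 i \sqrt{1642}}{4} = - \frac{i \sqrt{1642}}{2} \approx - 20.261 i$)
$o{\left(z \right)} = 162$ ($o{\left(z \right)} = \left(- \frac{1}{2}\right) \left(-324\right) = 162$)
$\frac{1}{\left(-23905 + L\right) \left(o{\left(-142 \right)} + 227411\right)} = \frac{1}{\left(-23905 - \frac{i \sqrt{1642}}{2}\right) \left(162 + 227411\right)} = \frac{1}{\left(-23905 - \frac{i \sqrt{1642}}{2}\right) 227573} = \frac{1}{-5440132565 - \frac{227573 i \sqrt{1642}}{2}}$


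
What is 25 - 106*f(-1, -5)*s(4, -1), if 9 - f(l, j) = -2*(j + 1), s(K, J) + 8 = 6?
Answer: 237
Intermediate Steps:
s(K, J) = -2 (s(K, J) = -8 + 6 = -2)
f(l, j) = 11 + 2*j (f(l, j) = 9 - (-2)*(j + 1) = 9 - (-2)*(1 + j) = 9 - (-2 - 2*j) = 9 + (2 + 2*j) = 11 + 2*j)
25 - 106*f(-1, -5)*s(4, -1) = 25 - 106*(11 + 2*(-5))*(-2) = 25 - 106*(11 - 10)*(-2) = 25 - 106*(-2) = 25 + 212 = 237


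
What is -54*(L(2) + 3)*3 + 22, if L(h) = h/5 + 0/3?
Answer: -2644/5 ≈ -528.80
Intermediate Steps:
L(h) = h/5 (L(h) = h*(1/5) + 0*(1/3) = h/5 + 0 = h/5)
-54*(L(2) + 3)*3 + 22 = -54*((1/5)*2 + 3)*3 + 22 = -54*(2/5 + 3)*3 + 22 = -918*3/5 + 22 = -54*51/5 + 22 = -2754/5 + 22 = -2644/5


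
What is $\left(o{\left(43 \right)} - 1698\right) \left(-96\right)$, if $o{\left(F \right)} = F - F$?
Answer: $163008$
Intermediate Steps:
$o{\left(F \right)} = 0$
$\left(o{\left(43 \right)} - 1698\right) \left(-96\right) = \left(0 - 1698\right) \left(-96\right) = \left(-1698\right) \left(-96\right) = 163008$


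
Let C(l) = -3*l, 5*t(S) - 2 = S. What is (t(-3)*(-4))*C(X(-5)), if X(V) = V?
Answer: 12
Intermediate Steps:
t(S) = ⅖ + S/5
(t(-3)*(-4))*C(X(-5)) = ((⅖ + (⅕)*(-3))*(-4))*(-3*(-5)) = ((⅖ - ⅗)*(-4))*15 = -⅕*(-4)*15 = (⅘)*15 = 12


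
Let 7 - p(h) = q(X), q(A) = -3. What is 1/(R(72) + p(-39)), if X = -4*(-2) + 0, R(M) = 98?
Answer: 1/108 ≈ 0.0092593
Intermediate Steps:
X = 8 (X = 8 + 0 = 8)
p(h) = 10 (p(h) = 7 - 1*(-3) = 7 + 3 = 10)
1/(R(72) + p(-39)) = 1/(98 + 10) = 1/108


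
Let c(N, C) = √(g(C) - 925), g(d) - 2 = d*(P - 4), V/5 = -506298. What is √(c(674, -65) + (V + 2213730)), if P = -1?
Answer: √(-317760 + I*√598) ≈ 0.022 + 563.7*I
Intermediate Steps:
V = -2531490 (V = 5*(-506298) = -2531490)
g(d) = 2 - 5*d (g(d) = 2 + d*(-1 - 4) = 2 + d*(-5) = 2 - 5*d)
c(N, C) = √(-923 - 5*C) (c(N, C) = √((2 - 5*C) - 925) = √(-923 - 5*C))
√(c(674, -65) + (V + 2213730)) = √(√(-923 - 5*(-65)) + (-2531490 + 2213730)) = √(√(-923 + 325) - 317760) = √(√(-598) - 317760) = √(I*√598 - 317760) = √(-317760 + I*√598)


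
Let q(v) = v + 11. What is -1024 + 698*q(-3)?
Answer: 4560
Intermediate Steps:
q(v) = 11 + v
-1024 + 698*q(-3) = -1024 + 698*(11 - 3) = -1024 + 698*8 = -1024 + 5584 = 4560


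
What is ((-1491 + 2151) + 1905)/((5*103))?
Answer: 513/103 ≈ 4.9806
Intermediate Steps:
((-1491 + 2151) + 1905)/((5*103)) = (660 + 1905)/515 = 2565*(1/515) = 513/103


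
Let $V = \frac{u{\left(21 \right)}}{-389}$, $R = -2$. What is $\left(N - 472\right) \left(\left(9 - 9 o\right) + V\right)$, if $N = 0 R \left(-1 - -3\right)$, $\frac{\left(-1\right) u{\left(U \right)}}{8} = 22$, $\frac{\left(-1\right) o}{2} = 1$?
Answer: $- \frac{5040488}{389} \approx -12958.0$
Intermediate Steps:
$o = -2$ ($o = \left(-2\right) 1 = -2$)
$u{\left(U \right)} = -176$ ($u{\left(U \right)} = \left(-8\right) 22 = -176$)
$N = 0$ ($N = 0 \left(-2\right) \left(-1 - -3\right) = 0 \left(-1 + 3\right) = 0 \cdot 2 = 0$)
$V = \frac{176}{389}$ ($V = - \frac{176}{-389} = \left(-176\right) \left(- \frac{1}{389}\right) = \frac{176}{389} \approx 0.45244$)
$\left(N - 472\right) \left(\left(9 - 9 o\right) + V\right) = \left(0 - 472\right) \left(\left(9 - -18\right) + \frac{176}{389}\right) = - 472 \left(\left(9 + 18\right) + \frac{176}{389}\right) = - 472 \left(27 + \frac{176}{389}\right) = \left(-472\right) \frac{10679}{389} = - \frac{5040488}{389}$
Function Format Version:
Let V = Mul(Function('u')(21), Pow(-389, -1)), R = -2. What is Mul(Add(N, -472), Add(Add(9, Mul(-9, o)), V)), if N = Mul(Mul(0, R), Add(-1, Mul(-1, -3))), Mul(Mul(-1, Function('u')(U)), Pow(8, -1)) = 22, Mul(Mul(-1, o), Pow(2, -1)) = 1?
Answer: Rational(-5040488, 389) ≈ -12958.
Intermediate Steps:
o = -2 (o = Mul(-2, 1) = -2)
Function('u')(U) = -176 (Function('u')(U) = Mul(-8, 22) = -176)
N = 0 (N = Mul(Mul(0, -2), Add(-1, Mul(-1, -3))) = Mul(0, Add(-1, 3)) = Mul(0, 2) = 0)
V = Rational(176, 389) (V = Mul(-176, Pow(-389, -1)) = Mul(-176, Rational(-1, 389)) = Rational(176, 389) ≈ 0.45244)
Mul(Add(N, -472), Add(Add(9, Mul(-9, o)), V)) = Mul(Add(0, -472), Add(Add(9, Mul(-9, -2)), Rational(176, 389))) = Mul(-472, Add(Add(9, 18), Rational(176, 389))) = Mul(-472, Add(27, Rational(176, 389))) = Mul(-472, Rational(10679, 389)) = Rational(-5040488, 389)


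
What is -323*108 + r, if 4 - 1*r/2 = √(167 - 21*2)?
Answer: -34876 - 10*√5 ≈ -34898.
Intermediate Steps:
r = 8 - 10*√5 (r = 8 - 2*√(167 - 21*2) = 8 - 2*√(167 - 42) = 8 - 10*√5 ≈ -14.361)
-323*108 + r = -323*108 + (8 - 10*√5) = -34884 + (8 - 10*√5) = -34876 - 10*√5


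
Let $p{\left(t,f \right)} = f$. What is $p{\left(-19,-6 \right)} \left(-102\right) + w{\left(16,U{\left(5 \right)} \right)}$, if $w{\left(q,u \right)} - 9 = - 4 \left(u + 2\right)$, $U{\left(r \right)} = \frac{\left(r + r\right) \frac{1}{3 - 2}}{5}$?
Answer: $605$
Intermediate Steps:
$U{\left(r \right)} = \frac{2 r}{5}$ ($U{\left(r \right)} = \frac{2 r}{1} \cdot \frac{1}{5} = 2 r 1 \cdot \frac{1}{5} = 2 r \frac{1}{5} = \frac{2 r}{5}$)
$w{\left(q,u \right)} = 1 - 4 u$ ($w{\left(q,u \right)} = 9 - 4 \left(u + 2\right) = 9 - 4 \left(2 + u\right) = 9 - \left(8 + 4 u\right) = 1 - 4 u$)
$p{\left(-19,-6 \right)} \left(-102\right) + w{\left(16,U{\left(5 \right)} \right)} = \left(-6\right) \left(-102\right) + \left(1 - 4 \cdot \frac{2}{5} \cdot 5\right) = 612 + \left(1 - 8\right) = 612 - 7 = 605$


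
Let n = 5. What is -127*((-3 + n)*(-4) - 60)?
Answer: 8636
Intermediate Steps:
-127*((-3 + n)*(-4) - 60) = -127*((-3 + 5)*(-4) - 60) = -127*(2*(-4) - 60) = -127*(-8 - 60) = -127*(-68) = 8636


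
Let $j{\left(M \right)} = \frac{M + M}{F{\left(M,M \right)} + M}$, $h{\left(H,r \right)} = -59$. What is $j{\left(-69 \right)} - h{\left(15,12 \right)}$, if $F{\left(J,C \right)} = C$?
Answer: $60$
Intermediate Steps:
$j{\left(M \right)} = 1$ ($j{\left(M \right)} = \frac{M + M}{M + M} = \frac{2 M}{2 M} = 2 M \frac{1}{2 M} = 1$)
$j{\left(-69 \right)} - h{\left(15,12 \right)} = 1 - -59 = 1 + 59 = 60$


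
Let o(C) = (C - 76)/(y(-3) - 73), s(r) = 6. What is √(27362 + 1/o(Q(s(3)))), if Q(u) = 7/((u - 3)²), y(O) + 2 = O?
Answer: 2*√3135318338/677 ≈ 165.42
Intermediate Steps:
y(O) = -2 + O
Q(u) = 7/(-3 + u)² (Q(u) = 7/((-3 + u)²) = 7/(-3 + u)²)
o(C) = 38/39 - C/78 (o(C) = (C - 76)/((-2 - 3) - 73) = (-76 + C)/(-5 - 73) = (-76 + C)/(-78) = (-76 + C)*(-1/78) = 38/39 - C/78)
√(27362 + 1/o(Q(s(3)))) = √(27362 + 1/(38/39 - 7/(78*(-3 + 6)²))) = √(27362 + 1/(38/39 - 7/(78*3²))) = √(27362 + 1/(38/39 - 7/(78*9))) = √(27362 + 1/(38/39 - 1/78*7/9)) = √(27362 + 1/(38/39 - 7/702)) = √(27362 + 1/(677/702)) = √(27362 + 702/677) = √(18524776/677) = 2*√3135318338/677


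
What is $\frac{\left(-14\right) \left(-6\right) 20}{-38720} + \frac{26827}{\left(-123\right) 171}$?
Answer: $- \frac{13425961}{10179972} \approx -1.3189$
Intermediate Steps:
$\frac{\left(-14\right) \left(-6\right) 20}{-38720} + \frac{26827}{\left(-123\right) 171} = 84 \cdot 20 \left(- \frac{1}{38720}\right) + \frac{26827}{-21033} = 1680 \left(- \frac{1}{38720}\right) + 26827 \left(- \frac{1}{21033}\right) = - \frac{21}{484} - \frac{26827}{21033} = - \frac{13425961}{10179972}$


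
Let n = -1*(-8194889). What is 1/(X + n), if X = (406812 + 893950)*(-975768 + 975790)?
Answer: 1/36811653 ≈ 2.7165e-8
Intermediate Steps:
n = 8194889
X = 28616764 (X = 1300762*22 = 28616764)
1/(X + n) = 1/(28616764 + 8194889) = 1/36811653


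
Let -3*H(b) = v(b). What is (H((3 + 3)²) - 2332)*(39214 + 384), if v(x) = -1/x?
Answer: -4986477145/54 ≈ -9.2342e+7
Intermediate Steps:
H(b) = 1/(3*b) (H(b) = -(-1)/(3*b) = 1/(3*b))
(H((3 + 3)²) - 2332)*(39214 + 384) = (1/(3*((3 + 3)²)) - 2332)*(39214 + 384) = (1/(3*(6²)) - 2332)*39598 = ((⅓)/36 - 2332)*39598 = ((⅓)*(1/36) - 2332)*39598 = (1/108 - 2332)*39598 = -251855/108*39598 = -4986477145/54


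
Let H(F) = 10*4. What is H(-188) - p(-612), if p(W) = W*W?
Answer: -374504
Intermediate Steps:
H(F) = 40
p(W) = W²
H(-188) - p(-612) = 40 - 1*(-612)² = 40 - 1*374544 = 40 - 374544 = -374504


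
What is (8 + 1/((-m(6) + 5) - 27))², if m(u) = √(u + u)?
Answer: 880783/13924 + 1877*√3/27848 ≈ 63.373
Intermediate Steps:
m(u) = √2*√u (m(u) = √(2*u) = √2*√u)
(8 + 1/((-m(6) + 5) - 27))² = (8 + 1/((-√2*√6 + 5) - 27))² = (8 + 1/((-2*√3 + 5) - 27))² = (8 + 1/((5 - 2*√3) - 27))² = (8 + 1/(-22 - 2*√3))²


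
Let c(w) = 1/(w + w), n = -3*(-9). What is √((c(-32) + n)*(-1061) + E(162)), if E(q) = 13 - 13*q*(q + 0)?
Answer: I*√23666523/8 ≈ 608.1*I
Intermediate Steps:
n = 27
c(w) = 1/(2*w)
E(q) = 13 - 13*q² (E(q) = 13 - 13*q*q = 13 - 13*q²)
√((c(-32) + n)*(-1061) + E(162)) = √(((½)/(-32) + 27)*(-1061) + (13 - 13*162²)) = √(((½)*(-1/32) + 27)*(-1061) + (13 - 13*26244)) = √((-1/64 + 27)*(-1061) + (13 - 341172)) = √((1727/64)*(-1061) - 341159) = √(-1832347/64 - 341159) = √(-23666523/64) = I*√23666523/8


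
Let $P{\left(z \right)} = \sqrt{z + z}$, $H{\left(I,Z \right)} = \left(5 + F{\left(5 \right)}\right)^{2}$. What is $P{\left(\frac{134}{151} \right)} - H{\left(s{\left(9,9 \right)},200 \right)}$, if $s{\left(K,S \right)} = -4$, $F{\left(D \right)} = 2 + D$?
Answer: $-144 + \frac{2 \sqrt{10117}}{151} \approx -142.67$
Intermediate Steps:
$H{\left(I,Z \right)} = 144$ ($H{\left(I,Z \right)} = \left(5 + \left(2 + 5\right)\right)^{2} = \left(5 + 7\right)^{2} = 12^{2} = 144$)
$P{\left(z \right)} = \sqrt{2} \sqrt{z}$ ($P{\left(z \right)} = \sqrt{2 z} = \sqrt{2} \sqrt{z}$)
$P{\left(\frac{134}{151} \right)} - H{\left(s{\left(9,9 \right)},200 \right)} = \sqrt{2} \sqrt{\frac{134}{151}} - 144 = \sqrt{2} \frac{\sqrt{20234}}{151} - 144 = \frac{2 \sqrt{10117}}{151} - 144 = -144 + \frac{2 \sqrt{10117}}{151}$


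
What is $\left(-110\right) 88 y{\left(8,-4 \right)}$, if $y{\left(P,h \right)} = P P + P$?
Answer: $-696960$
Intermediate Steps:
$y{\left(P,h \right)} = P + P^{2}$ ($y{\left(P,h \right)} = P^{2} + P = P + P^{2}$)
$\left(-110\right) 88 y{\left(8,-4 \right)} = \left(-110\right) 88 \cdot 8 \left(1 + 8\right) = - 9680 \cdot 8 \cdot 9 = \left(-9680\right) 72 = -696960$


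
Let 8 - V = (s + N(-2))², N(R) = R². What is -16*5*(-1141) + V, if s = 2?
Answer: 91252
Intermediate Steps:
V = -28 (V = 8 - (2 + (-2)²)² = 8 - (2 + 4)² = 8 - 1*6² = 8 - 1*36 = 8 - 36 = -28)
-16*5*(-1141) + V = -16*5*(-1141) - 28 = -80*(-1141) - 28 = 91280 - 28 = 91252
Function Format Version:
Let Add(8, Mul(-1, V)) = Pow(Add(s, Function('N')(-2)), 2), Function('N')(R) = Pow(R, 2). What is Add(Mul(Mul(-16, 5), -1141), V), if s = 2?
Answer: 91252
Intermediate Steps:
V = -28 (V = Add(8, Mul(-1, Pow(Add(2, Pow(-2, 2)), 2))) = Add(8, Mul(-1, Pow(Add(2, 4), 2))) = Add(8, Mul(-1, Pow(6, 2))) = Add(8, Mul(-1, 36)) = Add(8, -36) = -28)
Add(Mul(Mul(-16, 5), -1141), V) = Add(Mul(Mul(-16, 5), -1141), -28) = Add(Mul(-80, -1141), -28) = Add(91280, -28) = 91252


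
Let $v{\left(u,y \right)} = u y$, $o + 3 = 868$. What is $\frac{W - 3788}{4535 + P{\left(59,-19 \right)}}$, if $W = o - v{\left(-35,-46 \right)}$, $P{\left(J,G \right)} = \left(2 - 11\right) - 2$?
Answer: $- \frac{1511}{1508} \approx -1.002$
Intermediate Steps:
$o = 865$ ($o = -3 + 868 = 865$)
$P{\left(J,G \right)} = -11$ ($P{\left(J,G \right)} = -9 - 2 = -11$)
$W = -745$ ($W = 865 - \left(-35\right) \left(-46\right) = 865 - 1610 = -745$)
$\frac{W - 3788}{4535 + P{\left(59,-19 \right)}} = \frac{-745 - 3788}{4535 - 11} = - \frac{4533}{4524} = \left(-4533\right) \frac{1}{4524} = - \frac{1511}{1508}$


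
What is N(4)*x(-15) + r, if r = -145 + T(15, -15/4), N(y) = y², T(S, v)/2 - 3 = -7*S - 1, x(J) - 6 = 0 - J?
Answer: -15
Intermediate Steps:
x(J) = 6 - J (x(J) = 6 + (0 - J) = 6 - J)
T(S, v) = 4 - 14*S (T(S, v) = 6 + 2*(-7*S - 1) = 6 + 2*(-1 - 7*S) = 6 + (-2 - 14*S) = 4 - 14*S)
r = -351 (r = -145 + (4 - 14*15) = -145 + (4 - 210) = -145 - 206 = -351)
N(4)*x(-15) + r = 4²*(6 - 1*(-15)) - 351 = 16*(6 + 15) - 351 = 16*21 - 351 = 336 - 351 = -15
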